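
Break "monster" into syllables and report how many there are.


Word: "monster"
Syllable breakdown: mon / ster
Counting: 2 parts
= 2 syllables


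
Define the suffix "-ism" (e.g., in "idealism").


Suffix: -ism
Example: idealism (ideal + -ism)
Meaning = belief / practice


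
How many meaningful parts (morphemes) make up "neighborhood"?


Word: "neighborhood"
Morphemes: neighbor / -hood
Each morpheme carries meaning
= 2 morphemes


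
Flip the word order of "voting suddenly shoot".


Original: "voting suddenly shoot"
Words (1..n): voting | suddenly | shoot
Reversed (n..1): shoot | suddenly | voting
Result = "shoot suddenly voting"


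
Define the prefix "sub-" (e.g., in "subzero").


Prefix: sub-
Example: subzero = sub- + zero
Meaning = under / below


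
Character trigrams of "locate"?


Word: "locate" (length 6)
Number of trigrams = 6 - 3 + 1 = 4
  Position 0: "loc"
  Position 1: "oca"
  Position 2: "cat"
  Position 3: "ate"
Trigrams = "loc", "oca", "cat", "ate"


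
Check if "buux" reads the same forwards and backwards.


Word: "buux"
Reversed: "xuub"
Forward == Backward? buux != xuub
Palindrome = No


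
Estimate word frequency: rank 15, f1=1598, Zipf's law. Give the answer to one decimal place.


Zipf's law: f(r) = f(1) / r
f(1) = 1598
f(15) = 1598 / 15
= 106.5 occurrences


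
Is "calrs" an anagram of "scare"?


Word 1: "scare" → sorted: acers
Word 2: "calrs" → sorted: aclrs
Same letters? acers != aclrs
Anagram = No


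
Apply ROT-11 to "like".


Word: "like"
Shift: 11
Each letter → (letter + shift) mod 26:
  'l' (11) + 11 = 22 → 'w'
  'i' (8) + 11 = 19 → 't'
  'k' (10) + 11 = 21 → 'v'
  'e' (4) + 11 = 15 → 'p'
Result = "wtvp"


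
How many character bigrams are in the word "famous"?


Word: "famous" (length 6)
Number of 2-grams = length - 2 + 1 = 6 - 2 + 1
= 5


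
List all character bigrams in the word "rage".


Word: "rage" (length 4)
Number of bigrams = 4 - 2 + 1 = 3
  Position 0: "ra"
  Position 1: "ag"
  Position 2: "ge"
Bigrams = "ra", "ag", "ge"


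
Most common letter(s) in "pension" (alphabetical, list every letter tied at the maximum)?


Word: "pension"
Letter counts:
  'e': 1
  'i': 1
  'n': 2
  'o': 1
  'p': 1
  's': 1
Maximum count = 2
Most frequent = 'n' (2 times each)


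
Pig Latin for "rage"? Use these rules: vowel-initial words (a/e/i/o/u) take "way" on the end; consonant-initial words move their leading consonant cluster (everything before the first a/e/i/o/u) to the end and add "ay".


Word: "rage"
Starts with consonant(s) → move to end, add 'ay'
Consonant cluster: "r"
Pig Latin = "ageray"


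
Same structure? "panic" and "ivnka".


Pattern of "panic": [0, 1, 2, 3, 4]
Pattern of "ivnka": [0, 1, 2, 3, 4]
Patterns match
Same pattern = Yes


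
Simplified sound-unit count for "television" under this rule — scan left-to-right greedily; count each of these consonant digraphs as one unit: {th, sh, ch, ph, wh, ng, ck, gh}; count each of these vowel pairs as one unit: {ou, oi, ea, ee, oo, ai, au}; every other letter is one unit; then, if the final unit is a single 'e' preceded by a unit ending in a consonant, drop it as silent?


Word: "television" (10 letters)
Left-to-right scan:
  [1] 't' (letter)
  [2] 'e' (letter)
  [3] 'l' (letter)
  [4] 'e' (letter)
  [5] 'v' (letter)
  [6] 'i' (letter)
  [7] 's' (letter)
  [8] 'i' (letter)
  [9] 'o' (letter)
  [10] 'n' (letter)
Units from scan: 10
Sound units = 10 units


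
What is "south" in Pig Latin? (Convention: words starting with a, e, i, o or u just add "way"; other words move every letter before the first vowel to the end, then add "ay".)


Word: "south"
Starts with consonant(s) → move to end, add 'ay'
Consonant cluster: "s"
Pig Latin = "outhsay"


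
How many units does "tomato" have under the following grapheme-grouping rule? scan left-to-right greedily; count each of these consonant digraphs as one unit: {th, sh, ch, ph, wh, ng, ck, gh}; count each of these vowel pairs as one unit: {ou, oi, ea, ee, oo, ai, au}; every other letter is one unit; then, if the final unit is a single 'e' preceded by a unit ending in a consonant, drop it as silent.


Word: "tomato" (6 letters)
Left-to-right scan:
  1. 't' (letter)
  2. 'o' (letter)
  3. 'm' (letter)
  4. 'a' (letter)
  5. 't' (letter)
  6. 'o' (letter)
Units from scan: 6
Sound units = 6 units


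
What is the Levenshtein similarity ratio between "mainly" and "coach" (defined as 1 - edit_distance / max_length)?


Word 1: "mainly" (length 6)
Word 2: "coach" (length 5)
One optimal edit sequence:
  1. delete 'm'  (+1)
  2. substitute 'a' -> 'c'  (+1)
  3. substitute 'i' -> 'o'  (+1)
  4. substitute 'n' -> 'a'  (+1)
  5. substitute 'l' -> 'c'  (+1)
  6. substitute 'y' -> 'h'  (+1)
Edit distance = 6
Max length = max(6, 5) = 6
Similarity = 1 - 6/6
= 0.0000


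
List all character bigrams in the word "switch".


Word: "switch" (length 6)
Number of bigrams = 6 - 2 + 1 = 5
  Position 0: "sw"
  Position 1: "wi"
  Position 2: "it"
  Position 3: "tc"
  Position 4: "ch"
Bigrams = "sw", "wi", "it", "tc", "ch"


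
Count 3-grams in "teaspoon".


Word: "teaspoon" (length 8)
Number of 3-grams = length - 3 + 1 = 8 - 3 + 1
= 6


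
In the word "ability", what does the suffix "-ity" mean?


Suffix: -ity
As in: ability -> able + -ity, with a spelling change
Meaning = quality of


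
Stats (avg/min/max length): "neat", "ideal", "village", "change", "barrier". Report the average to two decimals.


Lengths: "neat"=4, "ideal"=5, "village"=7, "change"=6, "barrier"=7
Sum = 29, Count = 5
Average = 29/5 = 5.80
= avg=5.80, min=4, max=7


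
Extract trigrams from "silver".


Word: "silver" (length 6)
Number of trigrams = 6 - 3 + 1 = 4
  Position 0: "sil"
  Position 1: "ilv"
  Position 2: "lve"
  Position 3: "ver"
Trigrams = "sil", "ilv", "lve", "ver"


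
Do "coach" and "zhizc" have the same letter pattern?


Pattern of "coach": [0, 1, 2, 0, 3]
Pattern of "zhizc": [0, 1, 2, 0, 3]
Patterns match
Same pattern = Yes


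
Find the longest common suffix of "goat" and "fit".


Word 1: "goat"
Word 2: "fit"
Comparing from end:
  Pos -1: 't' == 't'
  Pos -2: 'a' != 'i' (stop)
LCS = "t" (length 1)


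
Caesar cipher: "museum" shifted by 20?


Word: "museum"
Shift: 20
Each letter → (letter + shift) mod 26:
  'm' (12) + 20 = 6 → 'g'
  'u' (20) + 20 = 14 → 'o'
  's' (18) + 20 = 12 → 'm'
  'e' (4) + 20 = 24 → 'y'
  'u' (20) + 20 = 14 → 'o'
  'm' (12) + 20 = 6 → 'g'
Result = "gomyog"


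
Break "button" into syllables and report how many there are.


Word: "button"
Syllable breakdown: but / ton
Counting: 2 parts
= 2 syllables


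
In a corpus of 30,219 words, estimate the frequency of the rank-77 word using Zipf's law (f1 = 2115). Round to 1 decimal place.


Zipf's law: f(r) = f(1) / r
f(1) = 2115
f(77) = 2115 / 77
= 27.5 occurrences


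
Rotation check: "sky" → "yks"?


Word: "sky", Candidate: "yks"
Method: check if candidate is substring of word+word
"skysky" contains "yks"? No
Is rotation = No


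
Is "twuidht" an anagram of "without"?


Word 1: "without" → sorted: hiottuw
Word 2: "twuidht" → sorted: dhittuw
Same letters? hiottuw != dhittuw
Anagram = No


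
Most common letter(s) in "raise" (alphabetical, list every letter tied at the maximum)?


Word: "raise"
Letter counts:
  'a': 1
  'e': 1
  'i': 1
  'r': 1
  's': 1
Maximum count = 1
Most frequent = 'a', 'e', 'i', 'r', 's' (1 time each)


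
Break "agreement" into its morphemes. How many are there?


Word: "agreement"
Morphemes: agree / -ment
Each morpheme carries meaning
= 2 morphemes


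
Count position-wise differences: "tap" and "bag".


Comparing character by character (same length = 3):
  Pos 0: 't' vs 'b' !=
  Pos 1: 'a' vs 'a' =
  Pos 2: 'p' vs 'g' !=
Hamming distance = 2


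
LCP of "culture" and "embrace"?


Word 1: "culture"
Word 2: "embrace"
Comparing from start:
  Pos 0: 'c' != 'e' (stop)
LCP = "" (length 0)


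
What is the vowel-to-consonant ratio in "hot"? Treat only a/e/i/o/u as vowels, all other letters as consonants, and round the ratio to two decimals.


Word: "hot"
Vowels (a,e,i,o,u): 1
Consonants: 2
Ratio = 1/2
= 0.50


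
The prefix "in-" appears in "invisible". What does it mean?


Prefix: in-
As in: invisible -> in- + visible
Meaning = not / into


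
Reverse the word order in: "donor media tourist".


Original: "donor media tourist"
Words (1..n): donor | media | tourist
Reversed (n..1): tourist | media | donor
Result = "tourist media donor"


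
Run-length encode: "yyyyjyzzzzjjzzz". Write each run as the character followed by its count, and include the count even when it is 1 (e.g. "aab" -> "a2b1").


String: "yyyyjyzzzzjjzzz"
Scanning for consecutive runs:
  'y' x 4
  'j' x 1
  'y' x 1
  'z' x 4
  'j' x 2
  'z' x 3
RLE = "y4j1y1z4j2z3"


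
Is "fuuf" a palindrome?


Word: "fuuf"
Reversed: "fuuf"
Forward == Backward? fuuf == fuuf
Palindrome = Yes


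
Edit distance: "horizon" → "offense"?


Word 1: "horizon" (length 7)
Word 2: "offense" (length 7)
One optimal edit sequence (insert/delete/substitute each cost 1):
  1. substitute 'h' -> 'o'  (+1)
  2. substitute 'o' -> 'f'  (+1)
  3. substitute 'r' -> 'f'  (+1)
  4. substitute 'i' -> 'e'  (+1)
  5. substitute 'z' -> 'n'  (+1)
  6. substitute 'o' -> 's'  (+1)
  7. substitute 'n' -> 'e'  (+1)
Total edit operations: 7
Edit distance = 7


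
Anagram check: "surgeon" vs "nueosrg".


Word 1: "surgeon" → sorted: egnorsu
Word 2: "nueosrg" → sorted: egnorsu
Same letters? egnorsu == egnorsu
Anagram = Yes


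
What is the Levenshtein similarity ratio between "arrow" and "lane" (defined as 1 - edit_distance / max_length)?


Word 1: "arrow" (length 5)
Word 2: "lane" (length 4)
One optimal edit sequence:
  1. delete 'a'  (+1)
  2. substitute 'r' -> 'l'  (+1)
  3. substitute 'r' -> 'a'  (+1)
  4. substitute 'o' -> 'n'  (+1)
  5. substitute 'w' -> 'e'  (+1)
Edit distance = 5
Max length = max(5, 4) = 5
Similarity = 1 - 5/5
= 0.0000


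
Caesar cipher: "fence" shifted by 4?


Word: "fence"
Shift: 4
Each letter → (letter + shift) mod 26:
  'f' (5) + 4 = 9 → 'j'
  'e' (4) + 4 = 8 → 'i'
  'n' (13) + 4 = 17 → 'r'
  'c' (2) + 4 = 6 → 'g'
  'e' (4) + 4 = 8 → 'i'
Result = "jirgi"


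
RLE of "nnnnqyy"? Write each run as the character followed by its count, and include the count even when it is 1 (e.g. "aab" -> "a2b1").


String: "nnnnqyy"
Scanning for consecutive runs:
  'n' x 4
  'q' x 1
  'y' x 2
RLE = "n4q1y2"


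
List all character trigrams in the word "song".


Word: "song" (length 4)
Number of trigrams = 4 - 3 + 1 = 2
  Position 0: "son"
  Position 1: "ong"
Trigrams = "son", "ong"


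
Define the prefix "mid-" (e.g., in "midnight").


Prefix: mid-
Example: midnight (mid- + night)
Meaning = middle


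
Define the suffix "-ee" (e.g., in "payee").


Suffix: -ee
Example: payee = pay + -ee
Meaning = one who receives


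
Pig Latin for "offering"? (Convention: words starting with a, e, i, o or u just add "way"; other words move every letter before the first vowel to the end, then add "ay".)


Word: "offering"
Starts with vowel → add 'way'
Pig Latin = "offeringway"


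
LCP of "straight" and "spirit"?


Word 1: "straight"
Word 2: "spirit"
Comparing from start:
  Pos 0: 's' == 's'
  Pos 1: 't' != 'p' (stop)
LCP = "s" (length 1)


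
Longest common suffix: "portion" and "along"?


Word 1: "portion"
Word 2: "along"
Comparing from end:
  Pos -1: 'n' != 'g' (stop)
LCS = "" (length 0)


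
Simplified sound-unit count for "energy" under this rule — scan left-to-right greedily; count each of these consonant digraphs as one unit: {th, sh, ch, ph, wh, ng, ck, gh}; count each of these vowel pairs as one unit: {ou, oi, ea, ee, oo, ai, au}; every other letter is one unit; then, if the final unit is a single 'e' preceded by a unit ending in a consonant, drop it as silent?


Word: "energy" (6 letters)
Left-to-right scan:
  [1] 'e' (letter)
  [2] 'n' (letter)
  [3] 'e' (letter)
  [4] 'r' (letter)
  [5] 'g' (letter)
  [6] 'y' (letter)
Units from scan: 6
Sound units = 6 units


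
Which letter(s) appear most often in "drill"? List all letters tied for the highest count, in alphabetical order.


Word: "drill"
Letter counts:
  'd': 1
  'i': 1
  'l': 2
  'r': 1
Maximum count = 2
Most frequent = 'l' (2 times each)


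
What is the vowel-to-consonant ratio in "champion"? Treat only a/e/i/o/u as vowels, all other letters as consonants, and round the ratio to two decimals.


Word: "champion"
Vowels (a,e,i,o,u): 3
Consonants: 5
Ratio = 3/5
= 0.60


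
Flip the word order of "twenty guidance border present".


Original: "twenty guidance border present"
Words (1..n): twenty | guidance | border | present
Reversed (n..1): present | border | guidance | twenty
Result = "present border guidance twenty"


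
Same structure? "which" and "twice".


Pattern of "which": [0, 1, 2, 3, 1]
Pattern of "twice": [0, 1, 2, 3, 4]
Patterns do not match
Same pattern = No


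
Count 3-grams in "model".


Word: "model" (length 5)
Number of 3-grams = length - 3 + 1 = 5 - 3 + 1
= 3


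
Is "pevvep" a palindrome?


Word: "pevvep"
Reversed: "pevvep"
Forward == Backward? pevvep == pevvep
Palindrome = Yes


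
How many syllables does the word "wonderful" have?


Word: "wonderful"
Syllable breakdown: won-der-ful
Counting: 3 parts
= 3 syllables


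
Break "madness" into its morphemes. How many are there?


Word: "madness"
Morphemes: mad + -ness
Each morpheme carries meaning
= 2 morphemes


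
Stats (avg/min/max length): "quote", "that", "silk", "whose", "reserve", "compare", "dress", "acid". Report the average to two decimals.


Lengths: "quote"=5, "that"=4, "silk"=4, "whose"=5, "reserve"=7, "compare"=7, "dress"=5, "acid"=4
Sum = 41, Count = 8
Average = 41/8 = 5.13
= avg=5.13, min=4, max=7


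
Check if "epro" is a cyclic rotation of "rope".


Word: "rope", Candidate: "epro"
Method: check if candidate is substring of word+word
"roperope" contains "epro"? No
Is rotation = No


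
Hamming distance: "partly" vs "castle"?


Comparing character by character (same length = 6):
  Pos 0: 'p' vs 'c' !=
  Pos 1: 'a' vs 'a' =
  Pos 2: 'r' vs 's' !=
  Pos 3: 't' vs 't' =
  Pos 4: 'l' vs 'l' =
  Pos 5: 'y' vs 'e' !=
Hamming distance = 3


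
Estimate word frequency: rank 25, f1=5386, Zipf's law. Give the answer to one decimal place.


Zipf's law: f(r) = f(1) / r
f(1) = 5386
f(25) = 5386 / 25
= 215.4 occurrences


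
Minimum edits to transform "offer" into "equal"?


Word 1: "offer" (length 5)
Word 2: "equal" (length 5)
One optimal edit sequence (insert/delete/substitute each cost 1):
  1. substitute 'o' -> 'e'  (+1)
  2. substitute 'f' -> 'q'  (+1)
  3. substitute 'f' -> 'u'  (+1)
  4. substitute 'e' -> 'a'  (+1)
  5. substitute 'r' -> 'l'  (+1)
Total edit operations: 5
Edit distance = 5


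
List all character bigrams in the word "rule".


Word: "rule" (length 4)
Number of bigrams = 4 - 2 + 1 = 3
  Position 0: "ru"
  Position 1: "ul"
  Position 2: "le"
Bigrams = "ru", "ul", "le"


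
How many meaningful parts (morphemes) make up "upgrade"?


Word: "upgrade"
Morphemes: up- / grade
Each morpheme carries meaning
= 2 morphemes


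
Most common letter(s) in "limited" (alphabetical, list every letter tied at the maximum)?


Word: "limited"
Letter counts:
  'd': 1
  'e': 1
  'i': 2
  'l': 1
  'm': 1
  't': 1
Maximum count = 2
Most frequent = 'i' (2 times each)


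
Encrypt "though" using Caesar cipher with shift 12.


Word: "though"
Shift: 12
Each letter → (letter + shift) mod 26:
  't' (19) + 12 = 5 → 'f'
  'h' (7) + 12 = 19 → 't'
  'o' (14) + 12 = 0 → 'a'
  'u' (20) + 12 = 6 → 'g'
  'g' (6) + 12 = 18 → 's'
  'h' (7) + 12 = 19 → 't'
Result = "ftagst"


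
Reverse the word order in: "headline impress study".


Original: "headline impress study"
Words (1..n): headline | impress | study
Reversed (n..1): study | impress | headline
Result = "study impress headline"


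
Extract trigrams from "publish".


Word: "publish" (length 7)
Number of trigrams = 7 - 3 + 1 = 5
  Position 0: "pub"
  Position 1: "ubl"
  Position 2: "bli"
  Position 3: "lis"
  Position 4: "ish"
Trigrams = "pub", "ubl", "bli", "lis", "ish"


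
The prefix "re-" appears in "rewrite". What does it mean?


Prefix: re-
Example: rewrite = re- + write
Meaning = again


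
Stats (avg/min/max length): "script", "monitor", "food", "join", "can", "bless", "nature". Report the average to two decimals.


Lengths: "script"=6, "monitor"=7, "food"=4, "join"=4, "can"=3, "bless"=5, "nature"=6
Sum = 35, Count = 7
Average = 35/7 = 5.00
= avg=5.00, min=3, max=7


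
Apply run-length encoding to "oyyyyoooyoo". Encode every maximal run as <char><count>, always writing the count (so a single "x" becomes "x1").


String: "oyyyyoooyoo"
Scanning for consecutive runs:
  'o' x 1
  'y' x 4
  'o' x 3
  'y' x 1
  'o' x 2
RLE = "o1y4o3y1o2"


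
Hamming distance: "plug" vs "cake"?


Comparing character by character (same length = 4):
  Pos 0: 'p' vs 'c' !=
  Pos 1: 'l' vs 'a' !=
  Pos 2: 'u' vs 'k' !=
  Pos 3: 'g' vs 'e' !=
Hamming distance = 4


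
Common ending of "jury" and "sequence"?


Word 1: "jury"
Word 2: "sequence"
Comparing from end:
  Pos -1: 'y' != 'e' (stop)
LCS = "" (length 0)


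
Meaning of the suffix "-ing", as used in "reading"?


Suffix: -ing
As in: reading -> read + -ing
Meaning = present participle


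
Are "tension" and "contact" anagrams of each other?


Word 1: "tension" → sorted: einnost
Word 2: "contact" → sorted: accnott
Same letters? einnost != accnott
Anagram = No


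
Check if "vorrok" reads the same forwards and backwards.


Word: "vorrok"
Reversed: "korrov"
Forward == Backward? vorrok != korrov
Palindrome = No


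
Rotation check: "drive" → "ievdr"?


Word: "drive", Candidate: "ievdr"
Method: check if candidate is substring of word+word
"drivedrive" contains "ievdr"? No
Is rotation = No


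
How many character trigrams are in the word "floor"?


Word: "floor" (length 5)
Number of 3-grams = length - 3 + 1 = 5 - 3 + 1
= 3


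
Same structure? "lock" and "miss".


Pattern of "lock": [0, 1, 2, 3]
Pattern of "miss": [0, 1, 2, 2]
Patterns do not match
Same pattern = No


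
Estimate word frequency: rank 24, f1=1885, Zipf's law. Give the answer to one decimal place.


Zipf's law: f(r) = f(1) / r
f(1) = 1885
f(24) = 1885 / 24
= 78.5 occurrences


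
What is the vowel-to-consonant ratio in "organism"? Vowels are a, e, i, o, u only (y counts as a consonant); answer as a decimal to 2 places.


Word: "organism"
Vowels (a,e,i,o,u): 3
Consonants: 5
Ratio = 3/5
= 0.60


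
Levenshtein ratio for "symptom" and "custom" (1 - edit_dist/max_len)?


Word 1: "symptom" (length 7)
Word 2: "custom" (length 6)
One optimal edit sequence:
  1. delete 's'  (+1)
  2. substitute 'y' -> 'c'  (+1)
  3. substitute 'm' -> 'u'  (+1)
  4. substitute 'p' -> 's'  (+1)
  5. keep 't'
  6. keep 'o'
  7. keep 'm'
Edit distance = 4
Max length = max(7, 6) = 7
Similarity = 1 - 4/7
= 0.4286


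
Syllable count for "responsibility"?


Word: "responsibility"
Syllable breakdown: re-spon-si-bil-i-ty
Counting: 6 parts
= 6 syllables


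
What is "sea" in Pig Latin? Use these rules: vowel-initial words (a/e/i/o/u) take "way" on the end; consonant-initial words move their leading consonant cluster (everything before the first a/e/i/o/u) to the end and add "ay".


Word: "sea"
Starts with consonant(s) → move to end, add 'ay'
Consonant cluster: "s"
Pig Latin = "easay"


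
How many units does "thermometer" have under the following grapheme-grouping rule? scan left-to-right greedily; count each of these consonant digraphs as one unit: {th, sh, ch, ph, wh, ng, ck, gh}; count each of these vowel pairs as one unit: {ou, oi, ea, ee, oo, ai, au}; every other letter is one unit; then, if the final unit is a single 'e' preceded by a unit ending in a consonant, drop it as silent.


Word: "thermometer" (11 letters)
Left-to-right scan:
  [1] 'th' (digraph)
  [2] 'e' (letter)
  [3] 'r' (letter)
  [4] 'm' (letter)
  [5] 'o' (letter)
  [6] 'm' (letter)
  [7] 'e' (letter)
  [8] 't' (letter)
  [9] 'e' (letter)
  [10] 'r' (letter)
Units from scan: 10
Sound units = 10 units


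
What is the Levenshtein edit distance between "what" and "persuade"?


Word 1: "what" (length 4)
Word 2: "persuade" (length 8)
One optimal edit sequence (insert/delete/substitute each cost 1):
  1. insert 'p'  (+1)
  2. insert 'e'  (+1)
  3. insert 'r'  (+1)
  4. substitute 'w' -> 's'  (+1)
  5. substitute 'h' -> 'u'  (+1)
  6. keep 'a'
  7. insert 'd'  (+1)
  8. substitute 't' -> 'e'  (+1)
Total edit operations: 7
Edit distance = 7


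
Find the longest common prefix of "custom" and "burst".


Word 1: "custom"
Word 2: "burst"
Comparing from start:
  Pos 0: 'c' != 'b' (stop)
LCP = "" (length 0)


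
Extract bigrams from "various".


Word: "various" (length 7)
Number of bigrams = 7 - 2 + 1 = 6
  Position 0: "va"
  Position 1: "ar"
  Position 2: "ri"
  Position 3: "io"
  Position 4: "ou"
  Position 5: "us"
Bigrams = "va", "ar", "ri", "io", "ou", "us"


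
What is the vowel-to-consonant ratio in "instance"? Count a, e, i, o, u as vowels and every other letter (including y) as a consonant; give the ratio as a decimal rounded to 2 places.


Word: "instance"
Vowels (a,e,i,o,u): 3
Consonants: 5
Ratio = 3/5
= 0.60


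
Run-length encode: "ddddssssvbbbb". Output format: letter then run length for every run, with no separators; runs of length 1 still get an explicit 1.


String: "ddddssssvbbbb"
Scanning for consecutive runs:
  'd' x 4
  's' x 4
  'v' x 1
  'b' x 4
RLE = "d4s4v1b4"


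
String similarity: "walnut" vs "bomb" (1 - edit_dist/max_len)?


Word 1: "walnut" (length 6)
Word 2: "bomb" (length 4)
One optimal edit sequence:
  1. delete 'w'  (+1)
  2. delete 'a'  (+1)
  3. substitute 'l' -> 'b'  (+1)
  4. substitute 'n' -> 'o'  (+1)
  5. substitute 'u' -> 'm'  (+1)
  6. substitute 't' -> 'b'  (+1)
Edit distance = 6
Max length = max(6, 4) = 6
Similarity = 1 - 6/6
= 0.0000


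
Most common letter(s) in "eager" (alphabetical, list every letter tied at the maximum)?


Word: "eager"
Letter counts:
  'a': 1
  'e': 2
  'g': 1
  'r': 1
Maximum count = 2
Most frequent = 'e' (2 times each)


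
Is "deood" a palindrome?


Word: "deood"
Reversed: "dooed"
Forward == Backward? deood != dooed
Palindrome = No


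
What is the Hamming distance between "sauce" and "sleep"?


Comparing character by character (same length = 5):
  Pos 0: 's' vs 's' =
  Pos 1: 'a' vs 'l' !=
  Pos 2: 'u' vs 'e' !=
  Pos 3: 'c' vs 'e' !=
  Pos 4: 'e' vs 'p' !=
Hamming distance = 4


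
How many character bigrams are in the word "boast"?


Word: "boast" (length 5)
Number of 2-grams = length - 2 + 1 = 5 - 2 + 1
= 4


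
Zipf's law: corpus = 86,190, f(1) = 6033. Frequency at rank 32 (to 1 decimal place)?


Zipf's law: f(r) = f(1) / r
f(1) = 6033
f(32) = 6033 / 32
= 188.5 occurrences


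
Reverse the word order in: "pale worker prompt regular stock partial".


Original: "pale worker prompt regular stock partial"
Words (1..n): pale | worker | prompt | regular | stock | partial
Reversed (n..1): partial | stock | regular | prompt | worker | pale
Result = "partial stock regular prompt worker pale"


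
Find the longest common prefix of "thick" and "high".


Word 1: "thick"
Word 2: "high"
Comparing from start:
  Pos 0: 't' != 'h' (stop)
LCP = "" (length 0)


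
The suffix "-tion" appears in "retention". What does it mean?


Suffix: -tion
Example: retention (retain + -tion, with a spelling change)
Meaning = act or process


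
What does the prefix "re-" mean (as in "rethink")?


Prefix: re-
Example: rethink = re- + think
Meaning = again


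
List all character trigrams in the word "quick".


Word: "quick" (length 5)
Number of trigrams = 5 - 3 + 1 = 3
  Position 0: "qui"
  Position 1: "uic"
  Position 2: "ick"
Trigrams = "qui", "uic", "ick"


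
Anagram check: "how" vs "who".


Word 1: "how" → sorted: how
Word 2: "who" → sorted: how
Same letters? how == how
Anagram = Yes


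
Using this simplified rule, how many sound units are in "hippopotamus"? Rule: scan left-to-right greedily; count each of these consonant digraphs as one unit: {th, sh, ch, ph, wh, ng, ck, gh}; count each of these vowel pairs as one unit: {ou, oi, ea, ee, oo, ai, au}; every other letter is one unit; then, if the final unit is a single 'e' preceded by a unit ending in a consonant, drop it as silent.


Word: "hippopotamus" (12 letters)
Left-to-right scan:
  [1] 'h' (letter)
  [2] 'i' (letter)
  [3] 'p' (letter)
  [4] 'p' (letter)
  [5] 'o' (letter)
  [6] 'p' (letter)
  [7] 'o' (letter)
  [8] 't' (letter)
  [9] 'a' (letter)
  [10] 'm' (letter)
  [11] 'u' (letter)
  [12] 's' (letter)
Units from scan: 12
Sound units = 12 units


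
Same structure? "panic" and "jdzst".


Pattern of "panic": [0, 1, 2, 3, 4]
Pattern of "jdzst": [0, 1, 2, 3, 4]
Patterns match
Same pattern = Yes


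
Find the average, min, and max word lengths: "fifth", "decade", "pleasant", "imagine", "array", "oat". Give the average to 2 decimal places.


Lengths: "fifth"=5, "decade"=6, "pleasant"=8, "imagine"=7, "array"=5, "oat"=3
Sum = 34, Count = 6
Average = 34/6 = 5.67
= avg=5.67, min=3, max=8


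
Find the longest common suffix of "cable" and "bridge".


Word 1: "cable"
Word 2: "bridge"
Comparing from end:
  Pos -1: 'e' == 'e'
  Pos -2: 'l' != 'g' (stop)
LCS = "e" (length 1)


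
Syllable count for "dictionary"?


Word: "dictionary"
Syllable breakdown: dic · tion · ar · y
Counting: 4 parts
= 4 syllables


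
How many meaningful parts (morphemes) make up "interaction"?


Word: "interaction"
Morphemes: inter- | act | -ion
Each morpheme carries meaning
= 3 morphemes


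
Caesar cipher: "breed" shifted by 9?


Word: "breed"
Shift: 9
Each letter → (letter + shift) mod 26:
  'b' (1) + 9 = 10 → 'k'
  'r' (17) + 9 = 0 → 'a'
  'e' (4) + 9 = 13 → 'n'
  'e' (4) + 9 = 13 → 'n'
  'd' (3) + 9 = 12 → 'm'
Result = "kannm"


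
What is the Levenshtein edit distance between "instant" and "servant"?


Word 1: "instant" (length 7)
Word 2: "servant" (length 7)
One optimal edit sequence (insert/delete/substitute each cost 1):
  1. substitute 'i' -> 's'  (+1)
  2. substitute 'n' -> 'e'  (+1)
  3. substitute 's' -> 'r'  (+1)
  4. substitute 't' -> 'v'  (+1)
  5. keep 'a'
  6. keep 'n'
  7. keep 't'
Total edit operations: 4
Edit distance = 4


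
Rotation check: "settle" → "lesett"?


Word: "settle", Candidate: "lesett"
Method: check if candidate is substring of word+word
"settlesettle" contains "lesett"? Yes
Is rotation = Yes


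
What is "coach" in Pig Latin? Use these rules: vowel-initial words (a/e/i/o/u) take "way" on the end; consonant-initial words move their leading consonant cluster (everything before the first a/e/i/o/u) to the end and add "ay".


Word: "coach"
Starts with consonant(s) → move to end, add 'ay'
Consonant cluster: "c"
Pig Latin = "oachcay"


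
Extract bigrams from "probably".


Word: "probably" (length 8)
Number of bigrams = 8 - 2 + 1 = 7
  Position 0: "pr"
  Position 1: "ro"
  Position 2: "ob"
  Position 3: "ba"
  Position 4: "ab"
  Position 5: "bl"
  Position 6: "ly"
Bigrams = "pr", "ro", "ob", "ba", "ab", "bl", "ly"


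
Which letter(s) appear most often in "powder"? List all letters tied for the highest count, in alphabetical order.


Word: "powder"
Letter counts:
  'd': 1
  'e': 1
  'o': 1
  'p': 1
  'r': 1
  'w': 1
Maximum count = 1
Most frequent = 'd', 'e', 'o', 'p', 'r', 'w' (1 time each)


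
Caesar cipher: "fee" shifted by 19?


Word: "fee"
Shift: 19
Each letter → (letter + shift) mod 26:
  'f' (5) + 19 = 24 → 'y'
  'e' (4) + 19 = 23 → 'x'
  'e' (4) + 19 = 23 → 'x'
Result = "yxx"


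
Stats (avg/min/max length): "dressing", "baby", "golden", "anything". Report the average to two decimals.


Lengths: "dressing"=8, "baby"=4, "golden"=6, "anything"=8
Sum = 26, Count = 4
Average = 26/4 = 6.50
= avg=6.50, min=4, max=8


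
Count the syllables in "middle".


Word: "middle"
Syllable breakdown: mid · dle
Counting: 2 parts
= 2 syllables


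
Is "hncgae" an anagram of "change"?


Word 1: "change" → sorted: aceghn
Word 2: "hncgae" → sorted: aceghn
Same letters? aceghn == aceghn
Anagram = Yes


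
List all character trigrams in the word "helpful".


Word: "helpful" (length 7)
Number of trigrams = 7 - 3 + 1 = 5
  Position 0: "hel"
  Position 1: "elp"
  Position 2: "lpf"
  Position 3: "pfu"
  Position 4: "ful"
Trigrams = "hel", "elp", "lpf", "pfu", "ful"


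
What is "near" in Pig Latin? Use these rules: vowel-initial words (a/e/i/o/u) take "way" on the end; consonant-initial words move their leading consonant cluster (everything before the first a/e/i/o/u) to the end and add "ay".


Word: "near"
Starts with consonant(s) → move to end, add 'ay'
Consonant cluster: "n"
Pig Latin = "earnay"


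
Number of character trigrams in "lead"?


Word: "lead" (length 4)
Number of 3-grams = length - 3 + 1 = 4 - 3 + 1
= 2


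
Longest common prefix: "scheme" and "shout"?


Word 1: "scheme"
Word 2: "shout"
Comparing from start:
  Pos 0: 's' == 's'
  Pos 1: 'c' != 'h' (stop)
LCP = "s" (length 1)


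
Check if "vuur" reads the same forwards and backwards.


Word: "vuur"
Reversed: "ruuv"
Forward == Backward? vuur != ruuv
Palindrome = No


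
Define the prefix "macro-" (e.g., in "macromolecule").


Prefix: macro-
Example: macromolecule = macro- + molecule
Meaning = large


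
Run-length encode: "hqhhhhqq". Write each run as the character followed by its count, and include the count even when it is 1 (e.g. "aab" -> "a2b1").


String: "hqhhhhqq"
Scanning for consecutive runs:
  'h' x 1
  'q' x 1
  'h' x 4
  'q' x 2
RLE = "h1q1h4q2"


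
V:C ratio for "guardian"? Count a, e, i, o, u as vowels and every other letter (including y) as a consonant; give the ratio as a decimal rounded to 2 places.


Word: "guardian"
Vowels (a,e,i,o,u): 4
Consonants: 4
Ratio = 4/4
= 1.00


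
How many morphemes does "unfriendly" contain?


Word: "unfriendly"
Morphemes: un- | friend | -ly
Each morpheme carries meaning
= 3 morphemes


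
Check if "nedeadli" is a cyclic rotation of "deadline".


Word: "deadline", Candidate: "nedeadli"
Method: check if candidate is substring of word+word
"deadlinedeadline" contains "nedeadli"? Yes
Is rotation = Yes


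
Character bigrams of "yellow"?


Word: "yellow" (length 6)
Number of bigrams = 6 - 2 + 1 = 5
  Position 0: "ye"
  Position 1: "el"
  Position 2: "ll"
  Position 3: "lo"
  Position 4: "ow"
Bigrams = "ye", "el", "ll", "lo", "ow"


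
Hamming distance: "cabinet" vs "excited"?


Comparing character by character (same length = 7):
  Pos 0: 'c' vs 'e' !=
  Pos 1: 'a' vs 'x' !=
  Pos 2: 'b' vs 'c' !=
  Pos 3: 'i' vs 'i' =
  Pos 4: 'n' vs 't' !=
  Pos 5: 'e' vs 'e' =
  Pos 6: 't' vs 'd' !=
Hamming distance = 5


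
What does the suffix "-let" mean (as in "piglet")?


Suffix: -let
Example: piglet (pig + -let)
Meaning = small


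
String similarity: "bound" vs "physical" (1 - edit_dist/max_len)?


Word 1: "bound" (length 5)
Word 2: "physical" (length 8)
One optimal edit sequence:
  1. insert 'p'  (+1)
  2. insert 'h'  (+1)
  3. insert 'y'  (+1)
  4. substitute 'b' -> 's'  (+1)
  5. substitute 'o' -> 'i'  (+1)
  6. substitute 'u' -> 'c'  (+1)
  7. substitute 'n' -> 'a'  (+1)
  8. substitute 'd' -> 'l'  (+1)
Edit distance = 8
Max length = max(5, 8) = 8
Similarity = 1 - 8/8
= 0.0000


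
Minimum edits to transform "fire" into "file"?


Word 1: "fire" (length 4)
Word 2: "file" (length 4)
One optimal edit sequence (insert/delete/substitute each cost 1):
  1. keep 'f'
  2. keep 'i'
  3. substitute 'r' -> 'l'  (+1)
  4. keep 'e'
Total edit operations: 1
Edit distance = 1


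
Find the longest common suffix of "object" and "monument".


Word 1: "object"
Word 2: "monument"
Comparing from end:
  Pos -1: 't' == 't'
  Pos -2: 'c' != 'n' (stop)
LCS = "t" (length 1)


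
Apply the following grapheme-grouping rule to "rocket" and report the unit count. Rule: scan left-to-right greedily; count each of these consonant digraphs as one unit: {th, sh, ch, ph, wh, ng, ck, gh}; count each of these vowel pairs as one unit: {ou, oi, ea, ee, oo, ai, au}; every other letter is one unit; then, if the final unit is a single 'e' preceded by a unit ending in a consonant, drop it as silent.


Word: "rocket" (6 letters)
Left-to-right scan:
  1. 'r' (letter)
  2. 'o' (letter)
  3. 'ck' (digraph)
  4. 'e' (letter)
  5. 't' (letter)
Units from scan: 5
Sound units = 5 units


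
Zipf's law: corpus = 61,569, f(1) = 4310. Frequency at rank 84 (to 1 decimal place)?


Zipf's law: f(r) = f(1) / r
f(1) = 4310
f(84) = 4310 / 84
= 51.3 occurrences


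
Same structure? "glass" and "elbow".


Pattern of "glass": [0, 1, 2, 3, 3]
Pattern of "elbow": [0, 1, 2, 3, 4]
Patterns do not match
Same pattern = No


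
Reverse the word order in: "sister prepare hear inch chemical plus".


Original: "sister prepare hear inch chemical plus"
Words (1..n): sister | prepare | hear | inch | chemical | plus
Reversed (n..1): plus | chemical | inch | hear | prepare | sister
Result = "plus chemical inch hear prepare sister"


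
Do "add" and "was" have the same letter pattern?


Pattern of "add": [0, 1, 1]
Pattern of "was": [0, 1, 2]
Patterns do not match
Same pattern = No


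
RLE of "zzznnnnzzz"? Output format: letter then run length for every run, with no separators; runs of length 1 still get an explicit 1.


String: "zzznnnnzzz"
Scanning for consecutive runs:
  'z' x 3
  'n' x 4
  'z' x 3
RLE = "z3n4z3"


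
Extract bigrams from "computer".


Word: "computer" (length 8)
Number of bigrams = 8 - 2 + 1 = 7
  Position 0: "co"
  Position 1: "om"
  Position 2: "mp"
  Position 3: "pu"
  Position 4: "ut"
  Position 5: "te"
  Position 6: "er"
Bigrams = "co", "om", "mp", "pu", "ut", "te", "er"


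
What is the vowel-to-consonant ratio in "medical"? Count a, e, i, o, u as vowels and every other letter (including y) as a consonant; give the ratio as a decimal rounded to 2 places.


Word: "medical"
Vowels (a,e,i,o,u): 3
Consonants: 4
Ratio = 3/4
= 0.75


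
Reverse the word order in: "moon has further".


Original: "moon has further"
Words (1..n): moon | has | further
Reversed (n..1): further | has | moon
Result = "further has moon"


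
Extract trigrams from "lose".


Word: "lose" (length 4)
Number of trigrams = 4 - 3 + 1 = 2
  Position 0: "los"
  Position 1: "ose"
Trigrams = "los", "ose"


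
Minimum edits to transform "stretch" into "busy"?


Word 1: "stretch" (length 7)
Word 2: "busy" (length 4)
One optimal edit sequence (insert/delete/substitute each cost 1):
  1. delete 's'  (+1)
  2. delete 't'  (+1)
  3. delete 'r'  (+1)
  4. substitute 'e' -> 'b'  (+1)
  5. substitute 't' -> 'u'  (+1)
  6. substitute 'c' -> 's'  (+1)
  7. substitute 'h' -> 'y'  (+1)
Total edit operations: 7
Edit distance = 7


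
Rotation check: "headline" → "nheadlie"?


Word: "headline", Candidate: "nheadlie"
Method: check if candidate is substring of word+word
"headlineheadline" contains "nheadlie"? No
Is rotation = No


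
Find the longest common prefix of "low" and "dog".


Word 1: "low"
Word 2: "dog"
Comparing from start:
  Pos 0: 'l' != 'd' (stop)
LCP = "" (length 0)


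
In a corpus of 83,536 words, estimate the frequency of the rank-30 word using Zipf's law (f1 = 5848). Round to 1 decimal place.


Zipf's law: f(r) = f(1) / r
f(1) = 5848
f(30) = 5848 / 30
= 194.9 occurrences


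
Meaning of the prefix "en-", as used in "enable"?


Prefix: en-
Example: enable = en- + able
Meaning = cause to / put into


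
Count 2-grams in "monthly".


Word: "monthly" (length 7)
Number of 2-grams = length - 2 + 1 = 7 - 2 + 1
= 6


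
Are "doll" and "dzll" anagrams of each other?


Word 1: "doll" → sorted: dllo
Word 2: "dzll" → sorted: dllz
Same letters? dllo != dllz
Anagram = No


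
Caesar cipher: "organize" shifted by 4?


Word: "organize"
Shift: 4
Each letter → (letter + shift) mod 26:
  'o' (14) + 4 = 18 → 's'
  'r' (17) + 4 = 21 → 'v'
  'g' (6) + 4 = 10 → 'k'
  'a' (0) + 4 = 4 → 'e'
  'n' (13) + 4 = 17 → 'r'
  'i' (8) + 4 = 12 → 'm'
  'z' (25) + 4 = 3 → 'd'
  'e' (4) + 4 = 8 → 'i'
Result = "svkermdi"


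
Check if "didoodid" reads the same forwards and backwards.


Word: "didoodid"
Reversed: "didoodid"
Forward == Backward? didoodid == didoodid
Palindrome = Yes


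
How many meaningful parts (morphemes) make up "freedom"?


Word: "freedom"
Morphemes: free | -dom
Each morpheme carries meaning
= 2 morphemes


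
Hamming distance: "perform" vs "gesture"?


Comparing character by character (same length = 7):
  Pos 0: 'p' vs 'g' !=
  Pos 1: 'e' vs 'e' =
  Pos 2: 'r' vs 's' !=
  Pos 3: 'f' vs 't' !=
  Pos 4: 'o' vs 'u' !=
  Pos 5: 'r' vs 'r' =
  Pos 6: 'm' vs 'e' !=
Hamming distance = 5


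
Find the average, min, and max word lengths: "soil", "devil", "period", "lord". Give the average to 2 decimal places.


Lengths: "soil"=4, "devil"=5, "period"=6, "lord"=4
Sum = 19, Count = 4
Average = 19/4 = 4.75
= avg=4.75, min=4, max=6


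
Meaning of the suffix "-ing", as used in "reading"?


Suffix: -ing
Example: reading (read + -ing)
Meaning = present participle


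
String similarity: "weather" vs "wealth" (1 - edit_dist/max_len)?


Word 1: "weather" (length 7)
Word 2: "wealth" (length 6)
One optimal edit sequence:
  1. keep 'w'
  2. keep 'e'
  3. keep 'a'
  4. insert 'l'  (+1)
  5. keep 't'
  6. keep 'h'
  7. delete 'e'  (+1)
  8. delete 'r'  (+1)
Edit distance = 3
Max length = max(7, 6) = 7
Similarity = 1 - 3/7
= 0.5714


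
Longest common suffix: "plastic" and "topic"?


Word 1: "plastic"
Word 2: "topic"
Comparing from end:
  Pos -1: 'c' == 'c'
  Pos -2: 'i' == 'i'
  Pos -3: 't' != 'p' (stop)
LCS = "ic" (length 2)


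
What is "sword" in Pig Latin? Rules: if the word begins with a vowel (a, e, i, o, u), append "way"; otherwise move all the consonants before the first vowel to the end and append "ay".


Word: "sword"
Starts with consonant(s) → move to end, add 'ay'
Consonant cluster: "sw"
Pig Latin = "ordsway"


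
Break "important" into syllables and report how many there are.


Word: "important"
Syllable breakdown: im-por-tant
Counting: 3 parts
= 3 syllables


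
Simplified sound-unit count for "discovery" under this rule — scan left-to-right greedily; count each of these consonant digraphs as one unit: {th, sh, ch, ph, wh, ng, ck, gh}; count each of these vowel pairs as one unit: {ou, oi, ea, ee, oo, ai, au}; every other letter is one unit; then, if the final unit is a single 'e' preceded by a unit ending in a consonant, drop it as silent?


Word: "discovery" (9 letters)
Left-to-right scan:
  [1] 'd' (letter)
  [2] 'i' (letter)
  [3] 's' (letter)
  [4] 'c' (letter)
  [5] 'o' (letter)
  [6] 'v' (letter)
  [7] 'e' (letter)
  [8] 'r' (letter)
  [9] 'y' (letter)
Units from scan: 9
Sound units = 9 units


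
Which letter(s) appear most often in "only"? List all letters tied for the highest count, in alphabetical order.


Word: "only"
Letter counts:
  'l': 1
  'n': 1
  'o': 1
  'y': 1
Maximum count = 1
Most frequent = 'l', 'n', 'o', 'y' (1 time each)


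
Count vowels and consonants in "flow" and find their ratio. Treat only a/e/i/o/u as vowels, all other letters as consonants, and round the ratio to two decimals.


Word: "flow"
Vowels (a,e,i,o,u): 1
Consonants: 3
Ratio = 1/3
= 0.33
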